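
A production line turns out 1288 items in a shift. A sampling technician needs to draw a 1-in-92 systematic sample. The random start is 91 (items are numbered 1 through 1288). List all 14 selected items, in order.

91, 183, 275, 367, 459, 551, 643, 735, 827, 919, 1011, 1103, 1195, 1287

item 1: 91
item 2: 91 + 92 = 183
item 3: 183 + 92 = 275
item 4: 275 + 92 = 367
item 5: 367 + 92 = 459
item 6: 459 + 92 = 551
item 7: 551 + 92 = 643
item 8: 643 + 92 = 735
item 9: 735 + 92 = 827
item 10: 827 + 92 = 919
item 11: 919 + 92 = 1011
item 12: 1011 + 92 = 1103
item 13: 1103 + 92 = 1195
item 14: 1195 + 92 = 1287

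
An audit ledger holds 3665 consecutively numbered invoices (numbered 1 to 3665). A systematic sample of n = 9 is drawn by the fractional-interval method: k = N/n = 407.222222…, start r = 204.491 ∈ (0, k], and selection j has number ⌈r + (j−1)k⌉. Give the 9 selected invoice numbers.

j=1: r + 0k = 204.491 → ⌈·⌉ = 205
j=2: r + 1k = 611.713222… → ⌈·⌉ = 612
j=3: r + 2k = 1018.935444… → ⌈·⌉ = 1019
j=4: r + 3k = 1426.157666… → ⌈·⌉ = 1427
j=5: r + 4k = 1833.379888… → ⌈·⌉ = 1834
j=6: r + 5k = 2240.602111… → ⌈·⌉ = 2241
j=7: r + 6k = 2647.824333… → ⌈·⌉ = 2648
j=8: r + 7k = 3055.046555… → ⌈·⌉ = 3056
j=9: r + 8k = 3462.268777… → ⌈·⌉ = 3463

205, 612, 1019, 1427, 1834, 2241, 2648, 3056, 3463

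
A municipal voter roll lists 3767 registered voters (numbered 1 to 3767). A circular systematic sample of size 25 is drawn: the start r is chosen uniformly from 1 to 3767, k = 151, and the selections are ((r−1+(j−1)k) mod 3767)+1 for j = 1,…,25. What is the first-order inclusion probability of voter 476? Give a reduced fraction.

For each position j, as r ranges over 1…3767 the j-th selection hits every voter exactly once, so voter 476 is selected for exactly 25 of the 3767 starts.
Inclusion probability = 25/3767.

25/3767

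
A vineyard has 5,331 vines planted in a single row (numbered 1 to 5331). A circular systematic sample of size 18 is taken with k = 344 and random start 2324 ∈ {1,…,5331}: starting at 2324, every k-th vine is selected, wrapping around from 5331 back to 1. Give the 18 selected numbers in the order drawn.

Selection 1: 2324
Selection 2: 2324 + 344 = 2668
Selection 3: 2668 + 344 = 3012
Selection 4: 3012 + 344 = 3356
Selection 5: 3356 + 344 = 3700
Selection 6: 3700 + 344 = 4044
Selection 7: 4044 + 344 = 4388
Selection 8: 4388 + 344 = 4732
Selection 9: 4732 + 344 = 5076
Selection 10: 5076 + 344 = 5420 → 5420 − 5331 = 89
Selection 11: 89 + 344 = 433
Selection 12: 433 + 344 = 777
Selection 13: 777 + 344 = 1121
Selection 14: 1121 + 344 = 1465
Selection 15: 1465 + 344 = 1809
Selection 16: 1809 + 344 = 2153
Selection 17: 2153 + 344 = 2497
Selection 18: 2497 + 344 = 2841

2324, 2668, 3012, 3356, 3700, 4044, 4388, 4732, 5076, 89, 433, 777, 1121, 1465, 1809, 2153, 2497, 2841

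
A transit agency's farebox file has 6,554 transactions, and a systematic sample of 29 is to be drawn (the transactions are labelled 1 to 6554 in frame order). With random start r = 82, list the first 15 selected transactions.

k = N/n = 6554/29 = 226
transaction 1: 82
transaction 2: 82 + 226 = 308
transaction 3: 308 + 226 = 534
transaction 4: 534 + 226 = 760
transaction 5: 760 + 226 = 986
transaction 6: 986 + 226 = 1212
transaction 7: 1212 + 226 = 1438
transaction 8: 1438 + 226 = 1664
transaction 9: 1664 + 226 = 1890
transaction 10: 1890 + 226 = 2116
transaction 11: 2116 + 226 = 2342
transaction 12: 2342 + 226 = 2568
transaction 13: 2568 + 226 = 2794
transaction 14: 2794 + 226 = 3020
transaction 15: 3020 + 226 = 3246

82, 308, 534, 760, 986, 1212, 1438, 1664, 1890, 2116, 2342, 2568, 2794, 3020, 3246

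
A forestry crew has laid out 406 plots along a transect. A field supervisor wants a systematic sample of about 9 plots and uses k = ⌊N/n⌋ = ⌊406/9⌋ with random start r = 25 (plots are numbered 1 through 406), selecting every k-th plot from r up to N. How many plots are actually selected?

9

k = ⌊406/9⌋ = 45
Achieved size = ⌊(406 − 25)/45⌋ + 1 = ⌊381/45⌋ + 1 = 8 + 1 = 9
(last selection: 25 + 8×45 = 385 ≤ 406; next would be 430 > 406)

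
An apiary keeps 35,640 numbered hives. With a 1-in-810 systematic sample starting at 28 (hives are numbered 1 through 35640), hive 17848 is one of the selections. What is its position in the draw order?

23

k = 810
position = (17848 − 28)/810 + 1 = 17820/810 + 1 = 22 + 1 = 23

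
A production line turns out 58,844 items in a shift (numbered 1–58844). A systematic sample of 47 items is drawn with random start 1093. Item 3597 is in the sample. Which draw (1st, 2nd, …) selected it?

k = 58844/47 = 1252
position = (3597 − 1093)/1252 + 1 = 2504/1252 + 1 = 2 + 1 = 3

3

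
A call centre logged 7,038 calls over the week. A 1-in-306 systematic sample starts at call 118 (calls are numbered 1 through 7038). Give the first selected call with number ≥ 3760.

k = 306
Steps past start: ⌈(3760 − 118)/306⌉ = ⌈3642/306⌉ = 12
Selected call: 118 + 12×306 = 3790

3790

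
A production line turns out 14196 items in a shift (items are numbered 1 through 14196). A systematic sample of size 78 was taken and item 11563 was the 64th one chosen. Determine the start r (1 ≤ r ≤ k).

97

k = 14196/78 = 182
r = 11563 − (64−1)×182 = 11563 − 11466 = 97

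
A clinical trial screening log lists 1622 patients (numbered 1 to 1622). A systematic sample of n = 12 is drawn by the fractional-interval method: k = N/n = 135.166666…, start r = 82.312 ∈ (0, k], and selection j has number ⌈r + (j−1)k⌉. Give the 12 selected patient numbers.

j=1: r + 0k = 82.312 → ⌈·⌉ = 83
j=2: r + 1k = 217.478666… → ⌈·⌉ = 218
j=3: r + 2k = 352.645333… → ⌈·⌉ = 353
j=4: r + 3k = 487.812 → ⌈·⌉ = 488
j=5: r + 4k = 622.978666… → ⌈·⌉ = 623
j=6: r + 5k = 758.145333… → ⌈·⌉ = 759
j=7: r + 6k = 893.312 → ⌈·⌉ = 894
j=8: r + 7k = 1028.478666… → ⌈·⌉ = 1029
j=9: r + 8k = 1163.645333… → ⌈·⌉ = 1164
j=10: r + 9k = 1298.812 → ⌈·⌉ = 1299
j=11: r + 10k = 1433.978666… → ⌈·⌉ = 1434
j=12: r + 11k = 1569.145333… → ⌈·⌉ = 1570

83, 218, 353, 488, 623, 759, 894, 1029, 1164, 1299, 1434, 1570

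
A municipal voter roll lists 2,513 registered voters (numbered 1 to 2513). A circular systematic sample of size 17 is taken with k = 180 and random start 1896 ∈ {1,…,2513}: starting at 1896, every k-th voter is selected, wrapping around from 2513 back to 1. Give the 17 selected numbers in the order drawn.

Selection 1: 1896
Selection 2: 1896 + 180 = 2076
Selection 3: 2076 + 180 = 2256
Selection 4: 2256 + 180 = 2436
Selection 5: 2436 + 180 = 2616 → 2616 − 2513 = 103
Selection 6: 103 + 180 = 283
Selection 7: 283 + 180 = 463
Selection 8: 463 + 180 = 643
Selection 9: 643 + 180 = 823
Selection 10: 823 + 180 = 1003
Selection 11: 1003 + 180 = 1183
Selection 12: 1183 + 180 = 1363
Selection 13: 1363 + 180 = 1543
Selection 14: 1543 + 180 = 1723
Selection 15: 1723 + 180 = 1903
Selection 16: 1903 + 180 = 2083
Selection 17: 2083 + 180 = 2263

1896, 2076, 2256, 2436, 103, 283, 463, 643, 823, 1003, 1183, 1363, 1543, 1723, 1903, 2083, 2263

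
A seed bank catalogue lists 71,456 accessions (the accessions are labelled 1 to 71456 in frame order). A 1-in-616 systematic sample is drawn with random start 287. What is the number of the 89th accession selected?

k = 616
89th selection = r + (89−1)·k = 287 + 88×616 = 287 + 54208 = 54495

54495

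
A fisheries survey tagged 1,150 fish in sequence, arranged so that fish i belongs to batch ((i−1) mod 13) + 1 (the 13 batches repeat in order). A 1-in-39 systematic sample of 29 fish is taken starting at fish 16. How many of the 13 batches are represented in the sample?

Consecutive selections differ by k = 39, so their batch numbers differ by 39 mod 13 = 0.
gcd(39, 13) = 13, so the sample visits 13/13 = 1 distinct residues mod 13.
Start 16 is batch 3; the batches hit are 3.

1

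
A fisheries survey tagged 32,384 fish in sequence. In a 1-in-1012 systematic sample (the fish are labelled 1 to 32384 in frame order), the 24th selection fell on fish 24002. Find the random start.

726

k = 1012
r = 24002 − (24−1)×1012 = 24002 − 23276 = 726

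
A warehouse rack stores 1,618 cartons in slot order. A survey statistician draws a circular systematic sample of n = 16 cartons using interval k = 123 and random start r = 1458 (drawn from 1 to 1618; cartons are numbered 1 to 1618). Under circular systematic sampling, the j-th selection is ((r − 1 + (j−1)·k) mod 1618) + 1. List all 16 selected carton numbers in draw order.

Selection 1: 1458
Selection 2: 1458 + 123 = 1581
Selection 3: 1581 + 123 = 1704 → 1704 − 1618 = 86
Selection 4: 86 + 123 = 209
Selection 5: 209 + 123 = 332
Selection 6: 332 + 123 = 455
Selection 7: 455 + 123 = 578
Selection 8: 578 + 123 = 701
Selection 9: 701 + 123 = 824
Selection 10: 824 + 123 = 947
Selection 11: 947 + 123 = 1070
Selection 12: 1070 + 123 = 1193
Selection 13: 1193 + 123 = 1316
Selection 14: 1316 + 123 = 1439
Selection 15: 1439 + 123 = 1562
Selection 16: 1562 + 123 = 1685 → 1685 − 1618 = 67

1458, 1581, 86, 209, 332, 455, 578, 701, 824, 947, 1070, 1193, 1316, 1439, 1562, 67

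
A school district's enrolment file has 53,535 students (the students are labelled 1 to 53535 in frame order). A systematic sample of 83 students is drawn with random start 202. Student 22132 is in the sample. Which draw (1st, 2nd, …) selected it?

k = 53535/83 = 645
position = (22132 − 202)/645 + 1 = 21930/645 + 1 = 34 + 1 = 35

35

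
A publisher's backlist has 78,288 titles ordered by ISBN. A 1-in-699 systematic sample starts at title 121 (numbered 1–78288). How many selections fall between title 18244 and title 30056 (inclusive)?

k = 699
First selection ≥ 18244: 121 + ⌈(18244−121)/699⌉·699 = 121 + 26×699 = 18295
Last selection ≤ 30056: 121 + ⌊(30056−121)/699⌋·699 = 121 + 42×699 = 29479
Count = 42 − 26 + 1 = 17

17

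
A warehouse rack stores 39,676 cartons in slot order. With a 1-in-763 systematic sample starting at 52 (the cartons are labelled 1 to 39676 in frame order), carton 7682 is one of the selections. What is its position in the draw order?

k = 763
position = (7682 − 52)/763 + 1 = 7630/763 + 1 = 10 + 1 = 11

11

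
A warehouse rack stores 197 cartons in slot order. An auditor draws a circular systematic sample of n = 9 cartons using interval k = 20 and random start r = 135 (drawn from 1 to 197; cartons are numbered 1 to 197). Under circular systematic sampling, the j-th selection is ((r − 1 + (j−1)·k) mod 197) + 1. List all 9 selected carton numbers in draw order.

Selection 1: 135
Selection 2: 135 + 20 = 155
Selection 3: 155 + 20 = 175
Selection 4: 175 + 20 = 195
Selection 5: 195 + 20 = 215 → 215 − 197 = 18
Selection 6: 18 + 20 = 38
Selection 7: 38 + 20 = 58
Selection 8: 58 + 20 = 78
Selection 9: 78 + 20 = 98

135, 155, 175, 195, 18, 38, 58, 78, 98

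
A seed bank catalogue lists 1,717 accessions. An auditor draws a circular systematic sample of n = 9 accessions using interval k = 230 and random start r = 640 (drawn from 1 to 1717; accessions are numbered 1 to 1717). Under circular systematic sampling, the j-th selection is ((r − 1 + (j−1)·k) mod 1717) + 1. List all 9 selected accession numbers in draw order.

640, 870, 1100, 1330, 1560, 73, 303, 533, 763

Selection 1: 640
Selection 2: 640 + 230 = 870
Selection 3: 870 + 230 = 1100
Selection 4: 1100 + 230 = 1330
Selection 5: 1330 + 230 = 1560
Selection 6: 1560 + 230 = 1790 → 1790 − 1717 = 73
Selection 7: 73 + 230 = 303
Selection 8: 303 + 230 = 533
Selection 9: 533 + 230 = 763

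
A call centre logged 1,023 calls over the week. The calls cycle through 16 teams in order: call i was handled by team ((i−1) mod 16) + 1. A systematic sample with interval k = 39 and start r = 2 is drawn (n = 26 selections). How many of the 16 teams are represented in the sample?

Consecutive selections differ by k = 39, so their team numbers differ by 39 mod 16 = 7.
gcd(39, 16) = 1, so the sample visits 16/1 = 16 distinct residues mod 16.
Start 2 is team 2; the teams hit are 1, 2, 3, 4, 5, 6, 7, 8, 9, 10, 11, 12, 13, 14, 15, 16.

16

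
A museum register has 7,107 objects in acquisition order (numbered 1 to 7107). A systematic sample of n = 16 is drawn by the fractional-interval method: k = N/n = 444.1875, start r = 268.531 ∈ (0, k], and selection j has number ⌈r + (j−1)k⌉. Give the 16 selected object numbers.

j=1: r + 0k = 268.531 → ⌈·⌉ = 269
j=2: r + 1k = 712.7185 → ⌈·⌉ = 713
j=3: r + 2k = 1156.906 → ⌈·⌉ = 1157
j=4: r + 3k = 1601.0935 → ⌈·⌉ = 1602
j=5: r + 4k = 2045.281 → ⌈·⌉ = 2046
j=6: r + 5k = 2489.4685 → ⌈·⌉ = 2490
j=7: r + 6k = 2933.656 → ⌈·⌉ = 2934
j=8: r + 7k = 3377.8435 → ⌈·⌉ = 3378
j=9: r + 8k = 3822.031 → ⌈·⌉ = 3823
j=10: r + 9k = 4266.2185 → ⌈·⌉ = 4267
j=11: r + 10k = 4710.406 → ⌈·⌉ = 4711
j=12: r + 11k = 5154.5935 → ⌈·⌉ = 5155
j=13: r + 12k = 5598.781 → ⌈·⌉ = 5599
j=14: r + 13k = 6042.9685 → ⌈·⌉ = 6043
j=15: r + 14k = 6487.156 → ⌈·⌉ = 6488
j=16: r + 15k = 6931.3435 → ⌈·⌉ = 6932

269, 713, 1157, 1602, 2046, 2490, 2934, 3378, 3823, 4267, 4711, 5155, 5599, 6043, 6488, 6932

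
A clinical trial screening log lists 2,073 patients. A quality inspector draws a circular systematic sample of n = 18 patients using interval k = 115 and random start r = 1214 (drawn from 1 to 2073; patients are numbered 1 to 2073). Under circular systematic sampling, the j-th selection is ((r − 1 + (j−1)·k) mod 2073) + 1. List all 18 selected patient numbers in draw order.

1214, 1329, 1444, 1559, 1674, 1789, 1904, 2019, 61, 176, 291, 406, 521, 636, 751, 866, 981, 1096

Selection 1: 1214
Selection 2: 1214 + 115 = 1329
Selection 3: 1329 + 115 = 1444
Selection 4: 1444 + 115 = 1559
Selection 5: 1559 + 115 = 1674
Selection 6: 1674 + 115 = 1789
Selection 7: 1789 + 115 = 1904
Selection 8: 1904 + 115 = 2019
Selection 9: 2019 + 115 = 2134 → 2134 − 2073 = 61
Selection 10: 61 + 115 = 176
Selection 11: 176 + 115 = 291
Selection 12: 291 + 115 = 406
Selection 13: 406 + 115 = 521
Selection 14: 521 + 115 = 636
Selection 15: 636 + 115 = 751
Selection 16: 751 + 115 = 866
Selection 17: 866 + 115 = 981
Selection 18: 981 + 115 = 1096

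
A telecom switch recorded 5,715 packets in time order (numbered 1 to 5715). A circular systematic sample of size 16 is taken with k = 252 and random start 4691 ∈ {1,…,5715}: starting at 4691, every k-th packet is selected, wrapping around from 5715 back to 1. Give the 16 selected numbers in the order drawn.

Selection 1: 4691
Selection 2: 4691 + 252 = 4943
Selection 3: 4943 + 252 = 5195
Selection 4: 5195 + 252 = 5447
Selection 5: 5447 + 252 = 5699
Selection 6: 5699 + 252 = 5951 → 5951 − 5715 = 236
Selection 7: 236 + 252 = 488
Selection 8: 488 + 252 = 740
Selection 9: 740 + 252 = 992
Selection 10: 992 + 252 = 1244
Selection 11: 1244 + 252 = 1496
Selection 12: 1496 + 252 = 1748
Selection 13: 1748 + 252 = 2000
Selection 14: 2000 + 252 = 2252
Selection 15: 2252 + 252 = 2504
Selection 16: 2504 + 252 = 2756

4691, 4943, 5195, 5447, 5699, 236, 488, 740, 992, 1244, 1496, 1748, 2000, 2252, 2504, 2756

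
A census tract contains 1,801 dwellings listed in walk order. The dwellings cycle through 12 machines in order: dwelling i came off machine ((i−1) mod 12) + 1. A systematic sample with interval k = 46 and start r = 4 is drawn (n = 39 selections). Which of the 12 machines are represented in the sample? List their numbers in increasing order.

2, 4, 6, 8, 10, 12

Consecutive selections differ by k = 46, so their machine numbers differ by 46 mod 12 = 10.
gcd(46, 12) = 2, so the sample visits 12/2 = 6 distinct residues mod 12.
Start 4 is machine 4; the machines hit are 2, 4, 6, 8, 10, 12.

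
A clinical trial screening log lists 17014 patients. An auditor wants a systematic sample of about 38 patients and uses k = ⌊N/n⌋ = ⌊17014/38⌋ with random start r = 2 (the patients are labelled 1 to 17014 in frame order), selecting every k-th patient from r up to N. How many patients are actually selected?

k = ⌊17014/38⌋ = 447
Achieved size = ⌊(17014 − 2)/447⌋ + 1 = ⌊17012/447⌋ + 1 = 38 + 1 = 39
(last selection: 2 + 38×447 = 16988 ≤ 17014; next would be 17435 > 17014)

39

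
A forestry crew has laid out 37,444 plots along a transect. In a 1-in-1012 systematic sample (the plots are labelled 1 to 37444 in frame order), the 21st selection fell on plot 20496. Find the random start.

k = 1012
r = 20496 − (21−1)×1012 = 20496 − 20240 = 256

256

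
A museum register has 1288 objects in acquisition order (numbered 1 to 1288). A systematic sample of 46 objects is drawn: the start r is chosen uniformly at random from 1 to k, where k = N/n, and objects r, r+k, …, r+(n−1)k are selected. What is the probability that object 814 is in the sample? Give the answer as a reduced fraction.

k = 1288/46 = 28.
Object 814 is selected iff r ≡ 814 (mod 28); exactly one such r in {1,…,28}.
Inclusion probability = 1/28.

1/28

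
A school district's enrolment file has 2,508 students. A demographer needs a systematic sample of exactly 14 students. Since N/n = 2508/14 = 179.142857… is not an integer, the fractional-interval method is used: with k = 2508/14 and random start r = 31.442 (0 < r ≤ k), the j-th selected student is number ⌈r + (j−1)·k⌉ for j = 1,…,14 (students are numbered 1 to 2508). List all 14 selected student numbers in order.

j=1: r + 0k = 31.442 → ⌈·⌉ = 32
j=2: r + 1k = 210.584857… → ⌈·⌉ = 211
j=3: r + 2k = 389.727714… → ⌈·⌉ = 390
j=4: r + 3k = 568.870571… → ⌈·⌉ = 569
j=5: r + 4k = 748.013428… → ⌈·⌉ = 749
j=6: r + 5k = 927.156285… → ⌈·⌉ = 928
j=7: r + 6k = 1106.299142… → ⌈·⌉ = 1107
j=8: r + 7k = 1285.442 → ⌈·⌉ = 1286
j=9: r + 8k = 1464.584857… → ⌈·⌉ = 1465
j=10: r + 9k = 1643.727714… → ⌈·⌉ = 1644
j=11: r + 10k = 1822.870571… → ⌈·⌉ = 1823
j=12: r + 11k = 2002.013428… → ⌈·⌉ = 2003
j=13: r + 12k = 2181.156285… → ⌈·⌉ = 2182
j=14: r + 13k = 2360.299142… → ⌈·⌉ = 2361

32, 211, 390, 569, 749, 928, 1107, 1286, 1465, 1644, 1823, 2003, 2182, 2361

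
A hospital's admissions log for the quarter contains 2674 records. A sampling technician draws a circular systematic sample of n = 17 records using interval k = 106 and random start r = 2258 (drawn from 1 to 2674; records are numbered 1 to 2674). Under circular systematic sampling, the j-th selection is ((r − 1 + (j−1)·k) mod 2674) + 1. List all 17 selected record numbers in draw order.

Selection 1: 2258
Selection 2: 2258 + 106 = 2364
Selection 3: 2364 + 106 = 2470
Selection 4: 2470 + 106 = 2576
Selection 5: 2576 + 106 = 2682 → 2682 − 2674 = 8
Selection 6: 8 + 106 = 114
Selection 7: 114 + 106 = 220
Selection 8: 220 + 106 = 326
Selection 9: 326 + 106 = 432
Selection 10: 432 + 106 = 538
Selection 11: 538 + 106 = 644
Selection 12: 644 + 106 = 750
Selection 13: 750 + 106 = 856
Selection 14: 856 + 106 = 962
Selection 15: 962 + 106 = 1068
Selection 16: 1068 + 106 = 1174
Selection 17: 1174 + 106 = 1280

2258, 2364, 2470, 2576, 8, 114, 220, 326, 432, 538, 644, 750, 856, 962, 1068, 1174, 1280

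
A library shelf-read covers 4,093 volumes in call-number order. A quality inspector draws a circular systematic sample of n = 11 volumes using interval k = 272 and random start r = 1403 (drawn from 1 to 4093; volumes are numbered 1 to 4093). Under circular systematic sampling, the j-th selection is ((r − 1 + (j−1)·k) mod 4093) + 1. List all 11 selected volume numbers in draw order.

Selection 1: 1403
Selection 2: 1403 + 272 = 1675
Selection 3: 1675 + 272 = 1947
Selection 4: 1947 + 272 = 2219
Selection 5: 2219 + 272 = 2491
Selection 6: 2491 + 272 = 2763
Selection 7: 2763 + 272 = 3035
Selection 8: 3035 + 272 = 3307
Selection 9: 3307 + 272 = 3579
Selection 10: 3579 + 272 = 3851
Selection 11: 3851 + 272 = 4123 → 4123 − 4093 = 30

1403, 1675, 1947, 2219, 2491, 2763, 3035, 3307, 3579, 3851, 30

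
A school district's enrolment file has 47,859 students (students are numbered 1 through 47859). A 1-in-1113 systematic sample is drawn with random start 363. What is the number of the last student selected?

k = 1113
43rd selection = r + (43−1)·k = 363 + 42×1113 = 363 + 46746 = 47109

47109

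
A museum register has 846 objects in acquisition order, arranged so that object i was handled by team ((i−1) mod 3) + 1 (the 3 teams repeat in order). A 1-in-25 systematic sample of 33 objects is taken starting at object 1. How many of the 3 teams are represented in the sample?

Consecutive selections differ by k = 25, so their team numbers differ by 25 mod 3 = 1.
gcd(25, 3) = 1, so the sample visits 3/1 = 3 distinct residues mod 3.
Start 1 is team 1; the teams hit are 1, 2, 3.

3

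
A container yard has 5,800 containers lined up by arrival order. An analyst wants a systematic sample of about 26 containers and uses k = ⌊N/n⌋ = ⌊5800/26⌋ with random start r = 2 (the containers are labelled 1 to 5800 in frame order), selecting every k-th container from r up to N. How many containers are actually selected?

27

k = ⌊5800/26⌋ = 223
Achieved size = ⌊(5800 − 2)/223⌋ + 1 = ⌊5798/223⌋ + 1 = 26 + 1 = 27
(last selection: 2 + 26×223 = 5800 ≤ 5800; next would be 6023 > 5800)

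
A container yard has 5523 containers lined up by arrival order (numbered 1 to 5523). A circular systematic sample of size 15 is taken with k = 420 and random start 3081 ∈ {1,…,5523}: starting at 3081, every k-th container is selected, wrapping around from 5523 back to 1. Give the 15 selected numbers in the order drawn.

3081, 3501, 3921, 4341, 4761, 5181, 78, 498, 918, 1338, 1758, 2178, 2598, 3018, 3438

Selection 1: 3081
Selection 2: 3081 + 420 = 3501
Selection 3: 3501 + 420 = 3921
Selection 4: 3921 + 420 = 4341
Selection 5: 4341 + 420 = 4761
Selection 6: 4761 + 420 = 5181
Selection 7: 5181 + 420 = 5601 → 5601 − 5523 = 78
Selection 8: 78 + 420 = 498
Selection 9: 498 + 420 = 918
Selection 10: 918 + 420 = 1338
Selection 11: 1338 + 420 = 1758
Selection 12: 1758 + 420 = 2178
Selection 13: 2178 + 420 = 2598
Selection 14: 2598 + 420 = 3018
Selection 15: 3018 + 420 = 3438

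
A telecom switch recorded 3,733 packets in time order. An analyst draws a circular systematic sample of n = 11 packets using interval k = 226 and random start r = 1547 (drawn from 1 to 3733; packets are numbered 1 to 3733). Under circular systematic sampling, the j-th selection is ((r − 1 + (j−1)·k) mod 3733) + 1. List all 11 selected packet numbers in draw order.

Selection 1: 1547
Selection 2: 1547 + 226 = 1773
Selection 3: 1773 + 226 = 1999
Selection 4: 1999 + 226 = 2225
Selection 5: 2225 + 226 = 2451
Selection 6: 2451 + 226 = 2677
Selection 7: 2677 + 226 = 2903
Selection 8: 2903 + 226 = 3129
Selection 9: 3129 + 226 = 3355
Selection 10: 3355 + 226 = 3581
Selection 11: 3581 + 226 = 3807 → 3807 − 3733 = 74

1547, 1773, 1999, 2225, 2451, 2677, 2903, 3129, 3355, 3581, 74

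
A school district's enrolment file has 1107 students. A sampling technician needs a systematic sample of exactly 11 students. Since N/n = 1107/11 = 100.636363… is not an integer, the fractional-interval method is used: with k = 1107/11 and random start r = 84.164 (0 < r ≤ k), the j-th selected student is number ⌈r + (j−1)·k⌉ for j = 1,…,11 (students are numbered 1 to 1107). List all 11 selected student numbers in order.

85, 185, 286, 387, 487, 588, 688, 789, 890, 990, 1091

j=1: r + 0k = 84.164 → ⌈·⌉ = 85
j=2: r + 1k = 184.800363… → ⌈·⌉ = 185
j=3: r + 2k = 285.436727… → ⌈·⌉ = 286
j=4: r + 3k = 386.073090… → ⌈·⌉ = 387
j=5: r + 4k = 486.709454… → ⌈·⌉ = 487
j=6: r + 5k = 587.345818… → ⌈·⌉ = 588
j=7: r + 6k = 687.982181… → ⌈·⌉ = 688
j=8: r + 7k = 788.618545… → ⌈·⌉ = 789
j=9: r + 8k = 889.254909… → ⌈·⌉ = 890
j=10: r + 9k = 989.891272… → ⌈·⌉ = 990
j=11: r + 10k = 1090.527636… → ⌈·⌉ = 1091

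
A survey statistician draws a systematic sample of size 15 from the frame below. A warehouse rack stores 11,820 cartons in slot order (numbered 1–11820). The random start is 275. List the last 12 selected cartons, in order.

2639, 3427, 4215, 5003, 5791, 6579, 7367, 8155, 8943, 9731, 10519, 11307

k = N/n = 11820/15 = 788
4th selection = 275 + 3×788 = 2639
5th: 2639 + 788 = 3427
6th: 3427 + 788 = 4215
7th: 4215 + 788 = 5003
8th: 5003 + 788 = 5791
9th: 5791 + 788 = 6579
10th: 6579 + 788 = 7367
11th: 7367 + 788 = 8155
12th: 8155 + 788 = 8943
13th: 8943 + 788 = 9731
14th: 9731 + 788 = 10519
15th: 10519 + 788 = 11307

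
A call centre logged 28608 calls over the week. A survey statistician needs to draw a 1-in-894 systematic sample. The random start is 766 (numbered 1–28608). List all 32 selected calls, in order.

766, 1660, 2554, 3448, 4342, 5236, 6130, 7024, 7918, 8812, 9706, 10600, 11494, 12388, 13282, 14176, 15070, 15964, 16858, 17752, 18646, 19540, 20434, 21328, 22222, 23116, 24010, 24904, 25798, 26692, 27586, 28480

call 1: 766
call 2: 766 + 894 = 1660
call 3: 1660 + 894 = 2554
call 4: 2554 + 894 = 3448
call 5: 3448 + 894 = 4342
call 6: 4342 + 894 = 5236
call 7: 5236 + 894 = 6130
call 8: 6130 + 894 = 7024
call 9: 7024 + 894 = 7918
call 10: 7918 + 894 = 8812
call 11: 8812 + 894 = 9706
call 12: 9706 + 894 = 10600
call 13: 10600 + 894 = 11494
call 14: 11494 + 894 = 12388
call 15: 12388 + 894 = 13282
call 16: 13282 + 894 = 14176
call 17: 14176 + 894 = 15070
call 18: 15070 + 894 = 15964
call 19: 15964 + 894 = 16858
call 20: 16858 + 894 = 17752
call 21: 17752 + 894 = 18646
call 22: 18646 + 894 = 19540
call 23: 19540 + 894 = 20434
call 24: 20434 + 894 = 21328
call 25: 21328 + 894 = 22222
call 26: 22222 + 894 = 23116
call 27: 23116 + 894 = 24010
call 28: 24010 + 894 = 24904
call 29: 24904 + 894 = 25798
call 30: 25798 + 894 = 26692
call 31: 26692 + 894 = 27586
call 32: 27586 + 894 = 28480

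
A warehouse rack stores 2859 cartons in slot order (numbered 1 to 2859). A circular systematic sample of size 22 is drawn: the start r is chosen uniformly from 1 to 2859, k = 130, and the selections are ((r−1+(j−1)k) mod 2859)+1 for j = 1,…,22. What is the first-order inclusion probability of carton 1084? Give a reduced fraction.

For each position j, as r ranges over 1…2859 the j-th selection hits every carton exactly once, so carton 1084 is selected for exactly 22 of the 2859 starts.
Inclusion probability = 22/2859.

22/2859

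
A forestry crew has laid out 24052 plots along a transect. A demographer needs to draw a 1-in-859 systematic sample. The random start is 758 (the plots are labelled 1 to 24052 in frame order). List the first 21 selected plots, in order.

plot 1: 758
plot 2: 758 + 859 = 1617
plot 3: 1617 + 859 = 2476
plot 4: 2476 + 859 = 3335
plot 5: 3335 + 859 = 4194
plot 6: 4194 + 859 = 5053
plot 7: 5053 + 859 = 5912
plot 8: 5912 + 859 = 6771
plot 9: 6771 + 859 = 7630
plot 10: 7630 + 859 = 8489
plot 11: 8489 + 859 = 9348
plot 12: 9348 + 859 = 10207
plot 13: 10207 + 859 = 11066
plot 14: 11066 + 859 = 11925
plot 15: 11925 + 859 = 12784
plot 16: 12784 + 859 = 13643
plot 17: 13643 + 859 = 14502
plot 18: 14502 + 859 = 15361
plot 19: 15361 + 859 = 16220
plot 20: 16220 + 859 = 17079
plot 21: 17079 + 859 = 17938

758, 1617, 2476, 3335, 4194, 5053, 5912, 6771, 7630, 8489, 9348, 10207, 11066, 11925, 12784, 13643, 14502, 15361, 16220, 17079, 17938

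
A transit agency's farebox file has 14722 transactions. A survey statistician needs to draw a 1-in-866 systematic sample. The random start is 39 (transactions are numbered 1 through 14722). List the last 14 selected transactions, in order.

4th selection = 39 + 3×866 = 2637
5th: 2637 + 866 = 3503
6th: 3503 + 866 = 4369
7th: 4369 + 866 = 5235
8th: 5235 + 866 = 6101
9th: 6101 + 866 = 6967
10th: 6967 + 866 = 7833
11th: 7833 + 866 = 8699
12th: 8699 + 866 = 9565
13th: 9565 + 866 = 10431
14th: 10431 + 866 = 11297
15th: 11297 + 866 = 12163
16th: 12163 + 866 = 13029
17th: 13029 + 866 = 13895

2637, 3503, 4369, 5235, 6101, 6967, 7833, 8699, 9565, 10431, 11297, 12163, 13029, 13895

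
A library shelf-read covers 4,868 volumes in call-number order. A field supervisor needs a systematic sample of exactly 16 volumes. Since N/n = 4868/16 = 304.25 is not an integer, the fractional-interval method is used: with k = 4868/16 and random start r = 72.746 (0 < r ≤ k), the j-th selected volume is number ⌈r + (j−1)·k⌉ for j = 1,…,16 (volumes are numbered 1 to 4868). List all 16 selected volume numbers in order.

j=1: r + 0k = 72.746 → ⌈·⌉ = 73
j=2: r + 1k = 376.996 → ⌈·⌉ = 377
j=3: r + 2k = 681.246 → ⌈·⌉ = 682
j=4: r + 3k = 985.496 → ⌈·⌉ = 986
j=5: r + 4k = 1289.746 → ⌈·⌉ = 1290
j=6: r + 5k = 1593.996 → ⌈·⌉ = 1594
j=7: r + 6k = 1898.246 → ⌈·⌉ = 1899
j=8: r + 7k = 2202.496 → ⌈·⌉ = 2203
j=9: r + 8k = 2506.746 → ⌈·⌉ = 2507
j=10: r + 9k = 2810.996 → ⌈·⌉ = 2811
j=11: r + 10k = 3115.246 → ⌈·⌉ = 3116
j=12: r + 11k = 3419.496 → ⌈·⌉ = 3420
j=13: r + 12k = 3723.746 → ⌈·⌉ = 3724
j=14: r + 13k = 4027.996 → ⌈·⌉ = 4028
j=15: r + 14k = 4332.246 → ⌈·⌉ = 4333
j=16: r + 15k = 4636.496 → ⌈·⌉ = 4637

73, 377, 682, 986, 1290, 1594, 1899, 2203, 2507, 2811, 3116, 3420, 3724, 4028, 4333, 4637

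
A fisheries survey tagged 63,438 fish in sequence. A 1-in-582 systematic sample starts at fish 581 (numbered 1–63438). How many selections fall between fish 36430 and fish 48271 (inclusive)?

k = 582
First selection ≥ 36430: 581 + ⌈(36430−581)/582⌉·582 = 581 + 62×582 = 36665
Last selection ≤ 48271: 581 + ⌊(48271−581)/582⌋·582 = 581 + 81×582 = 47723
Count = 81 − 62 + 1 = 20

20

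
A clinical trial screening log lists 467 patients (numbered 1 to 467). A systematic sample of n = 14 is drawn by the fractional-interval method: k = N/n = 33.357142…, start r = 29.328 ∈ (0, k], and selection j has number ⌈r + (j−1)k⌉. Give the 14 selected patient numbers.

30, 63, 97, 130, 163, 197, 230, 263, 297, 330, 363, 397, 430, 463

j=1: r + 0k = 29.328 → ⌈·⌉ = 30
j=2: r + 1k = 62.685142… → ⌈·⌉ = 63
j=3: r + 2k = 96.042285… → ⌈·⌉ = 97
j=4: r + 3k = 129.399428… → ⌈·⌉ = 130
j=5: r + 4k = 162.756571… → ⌈·⌉ = 163
j=6: r + 5k = 196.113714… → ⌈·⌉ = 197
j=7: r + 6k = 229.470857… → ⌈·⌉ = 230
j=8: r + 7k = 262.828 → ⌈·⌉ = 263
j=9: r + 8k = 296.185142… → ⌈·⌉ = 297
j=10: r + 9k = 329.542285… → ⌈·⌉ = 330
j=11: r + 10k = 362.899428… → ⌈·⌉ = 363
j=12: r + 11k = 396.256571… → ⌈·⌉ = 397
j=13: r + 12k = 429.613714… → ⌈·⌉ = 430
j=14: r + 13k = 462.970857… → ⌈·⌉ = 463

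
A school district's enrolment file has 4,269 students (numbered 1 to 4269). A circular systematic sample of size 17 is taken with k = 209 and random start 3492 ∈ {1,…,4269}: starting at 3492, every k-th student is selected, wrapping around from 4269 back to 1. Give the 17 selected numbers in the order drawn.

3492, 3701, 3910, 4119, 59, 268, 477, 686, 895, 1104, 1313, 1522, 1731, 1940, 2149, 2358, 2567

Selection 1: 3492
Selection 2: 3492 + 209 = 3701
Selection 3: 3701 + 209 = 3910
Selection 4: 3910 + 209 = 4119
Selection 5: 4119 + 209 = 4328 → 4328 − 4269 = 59
Selection 6: 59 + 209 = 268
Selection 7: 268 + 209 = 477
Selection 8: 477 + 209 = 686
Selection 9: 686 + 209 = 895
Selection 10: 895 + 209 = 1104
Selection 11: 1104 + 209 = 1313
Selection 12: 1313 + 209 = 1522
Selection 13: 1522 + 209 = 1731
Selection 14: 1731 + 209 = 1940
Selection 15: 1940 + 209 = 2149
Selection 16: 2149 + 209 = 2358
Selection 17: 2358 + 209 = 2567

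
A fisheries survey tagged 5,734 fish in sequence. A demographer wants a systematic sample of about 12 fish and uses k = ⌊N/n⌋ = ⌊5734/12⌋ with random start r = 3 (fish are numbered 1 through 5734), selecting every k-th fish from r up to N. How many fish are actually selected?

13

k = ⌊5734/12⌋ = 477
Achieved size = ⌊(5734 − 3)/477⌋ + 1 = ⌊5731/477⌋ + 1 = 12 + 1 = 13
(last selection: 3 + 12×477 = 5727 ≤ 5734; next would be 6204 > 5734)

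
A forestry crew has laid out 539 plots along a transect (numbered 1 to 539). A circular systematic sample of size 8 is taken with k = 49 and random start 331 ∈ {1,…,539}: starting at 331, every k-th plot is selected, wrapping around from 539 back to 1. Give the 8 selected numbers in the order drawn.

Selection 1: 331
Selection 2: 331 + 49 = 380
Selection 3: 380 + 49 = 429
Selection 4: 429 + 49 = 478
Selection 5: 478 + 49 = 527
Selection 6: 527 + 49 = 576 → 576 − 539 = 37
Selection 7: 37 + 49 = 86
Selection 8: 86 + 49 = 135

331, 380, 429, 478, 527, 37, 86, 135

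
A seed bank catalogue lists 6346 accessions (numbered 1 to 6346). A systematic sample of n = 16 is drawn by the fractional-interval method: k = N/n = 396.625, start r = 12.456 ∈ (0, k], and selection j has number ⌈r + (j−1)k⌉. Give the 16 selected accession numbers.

13, 410, 806, 1203, 1599, 1996, 2393, 2789, 3186, 3583, 3979, 4376, 4772, 5169, 5566, 5962

j=1: r + 0k = 12.456 → ⌈·⌉ = 13
j=2: r + 1k = 409.081 → ⌈·⌉ = 410
j=3: r + 2k = 805.706 → ⌈·⌉ = 806
j=4: r + 3k = 1202.331 → ⌈·⌉ = 1203
j=5: r + 4k = 1598.956 → ⌈·⌉ = 1599
j=6: r + 5k = 1995.581 → ⌈·⌉ = 1996
j=7: r + 6k = 2392.206 → ⌈·⌉ = 2393
j=8: r + 7k = 2788.831 → ⌈·⌉ = 2789
j=9: r + 8k = 3185.456 → ⌈·⌉ = 3186
j=10: r + 9k = 3582.081 → ⌈·⌉ = 3583
j=11: r + 10k = 3978.706 → ⌈·⌉ = 3979
j=12: r + 11k = 4375.331 → ⌈·⌉ = 4376
j=13: r + 12k = 4771.956 → ⌈·⌉ = 4772
j=14: r + 13k = 5168.581 → ⌈·⌉ = 5169
j=15: r + 14k = 5565.206 → ⌈·⌉ = 5566
j=16: r + 15k = 5961.831 → ⌈·⌉ = 5962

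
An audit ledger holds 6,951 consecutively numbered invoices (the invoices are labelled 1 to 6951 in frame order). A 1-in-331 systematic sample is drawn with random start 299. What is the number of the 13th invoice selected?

4271

k = 331
13th selection = r + (13−1)·k = 299 + 12×331 = 299 + 3972 = 4271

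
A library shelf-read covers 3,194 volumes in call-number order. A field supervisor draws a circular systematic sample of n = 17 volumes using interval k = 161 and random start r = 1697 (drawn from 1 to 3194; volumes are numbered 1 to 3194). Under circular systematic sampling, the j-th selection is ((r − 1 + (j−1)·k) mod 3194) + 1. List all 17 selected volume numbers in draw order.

Selection 1: 1697
Selection 2: 1697 + 161 = 1858
Selection 3: 1858 + 161 = 2019
Selection 4: 2019 + 161 = 2180
Selection 5: 2180 + 161 = 2341
Selection 6: 2341 + 161 = 2502
Selection 7: 2502 + 161 = 2663
Selection 8: 2663 + 161 = 2824
Selection 9: 2824 + 161 = 2985
Selection 10: 2985 + 161 = 3146
Selection 11: 3146 + 161 = 3307 → 3307 − 3194 = 113
Selection 12: 113 + 161 = 274
Selection 13: 274 + 161 = 435
Selection 14: 435 + 161 = 596
Selection 15: 596 + 161 = 757
Selection 16: 757 + 161 = 918
Selection 17: 918 + 161 = 1079

1697, 1858, 2019, 2180, 2341, 2502, 2663, 2824, 2985, 3146, 113, 274, 435, 596, 757, 918, 1079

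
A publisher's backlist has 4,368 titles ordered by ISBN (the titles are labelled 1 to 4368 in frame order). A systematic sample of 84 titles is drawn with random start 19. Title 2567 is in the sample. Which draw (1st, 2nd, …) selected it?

50

k = 4368/84 = 52
position = (2567 − 19)/52 + 1 = 2548/52 + 1 = 49 + 1 = 50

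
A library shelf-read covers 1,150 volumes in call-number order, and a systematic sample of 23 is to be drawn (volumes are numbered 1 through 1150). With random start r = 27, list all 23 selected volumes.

27, 77, 127, 177, 227, 277, 327, 377, 427, 477, 527, 577, 627, 677, 727, 777, 827, 877, 927, 977, 1027, 1077, 1127

k = N/n = 1150/23 = 50
volume 1: 27
volume 2: 27 + 50 = 77
volume 3: 77 + 50 = 127
volume 4: 127 + 50 = 177
volume 5: 177 + 50 = 227
volume 6: 227 + 50 = 277
volume 7: 277 + 50 = 327
volume 8: 327 + 50 = 377
volume 9: 377 + 50 = 427
volume 10: 427 + 50 = 477
volume 11: 477 + 50 = 527
volume 12: 527 + 50 = 577
volume 13: 577 + 50 = 627
volume 14: 627 + 50 = 677
volume 15: 677 + 50 = 727
volume 16: 727 + 50 = 777
volume 17: 777 + 50 = 827
volume 18: 827 + 50 = 877
volume 19: 877 + 50 = 927
volume 20: 927 + 50 = 977
volume 21: 977 + 50 = 1027
volume 22: 1027 + 50 = 1077
volume 23: 1077 + 50 = 1127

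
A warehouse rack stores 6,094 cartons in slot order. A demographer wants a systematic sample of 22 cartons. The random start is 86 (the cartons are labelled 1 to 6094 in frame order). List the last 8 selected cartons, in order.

3964, 4241, 4518, 4795, 5072, 5349, 5626, 5903

k = N/n = 6094/22 = 277
15th selection = 86 + 14×277 = 3964
16th: 3964 + 277 = 4241
17th: 4241 + 277 = 4518
18th: 4518 + 277 = 4795
19th: 4795 + 277 = 5072
20th: 5072 + 277 = 5349
21st: 5349 + 277 = 5626
22nd: 5626 + 277 = 5903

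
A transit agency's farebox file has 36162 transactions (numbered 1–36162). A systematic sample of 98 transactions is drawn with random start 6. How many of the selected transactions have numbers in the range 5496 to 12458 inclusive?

k = 36162/98 = 369
First selection ≥ 5496: 6 + ⌈(5496−6)/369⌉·369 = 6 + 15×369 = 5541
Last selection ≤ 12458: 6 + ⌊(12458−6)/369⌋·369 = 6 + 33×369 = 12183
Count = 33 − 15 + 1 = 19

19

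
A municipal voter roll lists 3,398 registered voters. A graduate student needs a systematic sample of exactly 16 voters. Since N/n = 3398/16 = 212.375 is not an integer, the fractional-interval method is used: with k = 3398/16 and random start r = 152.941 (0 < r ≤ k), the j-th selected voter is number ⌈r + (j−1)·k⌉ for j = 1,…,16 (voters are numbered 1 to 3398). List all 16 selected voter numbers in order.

j=1: r + 0k = 152.941 → ⌈·⌉ = 153
j=2: r + 1k = 365.316 → ⌈·⌉ = 366
j=3: r + 2k = 577.691 → ⌈·⌉ = 578
j=4: r + 3k = 790.066 → ⌈·⌉ = 791
j=5: r + 4k = 1002.441 → ⌈·⌉ = 1003
j=6: r + 5k = 1214.816 → ⌈·⌉ = 1215
j=7: r + 6k = 1427.191 → ⌈·⌉ = 1428
j=8: r + 7k = 1639.566 → ⌈·⌉ = 1640
j=9: r + 8k = 1851.941 → ⌈·⌉ = 1852
j=10: r + 9k = 2064.316 → ⌈·⌉ = 2065
j=11: r + 10k = 2276.691 → ⌈·⌉ = 2277
j=12: r + 11k = 2489.066 → ⌈·⌉ = 2490
j=13: r + 12k = 2701.441 → ⌈·⌉ = 2702
j=14: r + 13k = 2913.816 → ⌈·⌉ = 2914
j=15: r + 14k = 3126.191 → ⌈·⌉ = 3127
j=16: r + 15k = 3338.566 → ⌈·⌉ = 3339

153, 366, 578, 791, 1003, 1215, 1428, 1640, 1852, 2065, 2277, 2490, 2702, 2914, 3127, 3339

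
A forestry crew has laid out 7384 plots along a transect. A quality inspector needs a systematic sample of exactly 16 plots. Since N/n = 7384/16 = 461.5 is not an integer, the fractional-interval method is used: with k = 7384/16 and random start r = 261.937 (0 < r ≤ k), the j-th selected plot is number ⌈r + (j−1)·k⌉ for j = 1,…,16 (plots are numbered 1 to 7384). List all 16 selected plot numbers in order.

262, 724, 1185, 1647, 2108, 2570, 3031, 3493, 3954, 4416, 4877, 5339, 5800, 6262, 6723, 7185

j=1: r + 0k = 261.937 → ⌈·⌉ = 262
j=2: r + 1k = 723.437 → ⌈·⌉ = 724
j=3: r + 2k = 1184.937 → ⌈·⌉ = 1185
j=4: r + 3k = 1646.437 → ⌈·⌉ = 1647
j=5: r + 4k = 2107.937 → ⌈·⌉ = 2108
j=6: r + 5k = 2569.437 → ⌈·⌉ = 2570
j=7: r + 6k = 3030.937 → ⌈·⌉ = 3031
j=8: r + 7k = 3492.437 → ⌈·⌉ = 3493
j=9: r + 8k = 3953.937 → ⌈·⌉ = 3954
j=10: r + 9k = 4415.437 → ⌈·⌉ = 4416
j=11: r + 10k = 4876.937 → ⌈·⌉ = 4877
j=12: r + 11k = 5338.437 → ⌈·⌉ = 5339
j=13: r + 12k = 5799.937 → ⌈·⌉ = 5800
j=14: r + 13k = 6261.437 → ⌈·⌉ = 6262
j=15: r + 14k = 6722.937 → ⌈·⌉ = 6723
j=16: r + 15k = 7184.437 → ⌈·⌉ = 7185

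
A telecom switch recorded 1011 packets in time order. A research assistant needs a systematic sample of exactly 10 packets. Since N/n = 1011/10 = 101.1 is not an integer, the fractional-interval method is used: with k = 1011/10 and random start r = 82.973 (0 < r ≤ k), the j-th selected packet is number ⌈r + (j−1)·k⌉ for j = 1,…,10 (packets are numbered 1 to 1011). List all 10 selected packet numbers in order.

83, 185, 286, 387, 488, 589, 690, 791, 892, 993

j=1: r + 0k = 82.973 → ⌈·⌉ = 83
j=2: r + 1k = 184.073 → ⌈·⌉ = 185
j=3: r + 2k = 285.173 → ⌈·⌉ = 286
j=4: r + 3k = 386.273 → ⌈·⌉ = 387
j=5: r + 4k = 487.373 → ⌈·⌉ = 488
j=6: r + 5k = 588.473 → ⌈·⌉ = 589
j=7: r + 6k = 689.573 → ⌈·⌉ = 690
j=8: r + 7k = 790.673 → ⌈·⌉ = 791
j=9: r + 8k = 891.773 → ⌈·⌉ = 892
j=10: r + 9k = 992.873 → ⌈·⌉ = 993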